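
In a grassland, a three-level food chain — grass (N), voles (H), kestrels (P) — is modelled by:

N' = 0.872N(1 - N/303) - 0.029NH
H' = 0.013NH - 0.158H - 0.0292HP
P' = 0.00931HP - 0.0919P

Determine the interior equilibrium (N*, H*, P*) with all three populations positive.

From dP/dt = 0: 0.00931H* = 0.0919, so H* = 9.87.
From dN/dt = 0: 0.872(1 - N*/303) = 0.029·9.87, giving N* = 303·(1 - 0.328) = 204.
From dH/dt = 0: 0.013·204 - 0.158 = 0.0292P*, so P* = 2.49/0.0292 = 85.2.

N* ≈ 204, H* ≈ 9.87, P* ≈ 85.2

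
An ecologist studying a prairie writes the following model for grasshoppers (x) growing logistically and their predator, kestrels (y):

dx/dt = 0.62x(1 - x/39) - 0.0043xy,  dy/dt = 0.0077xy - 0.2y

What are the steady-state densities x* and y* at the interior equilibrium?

From dy/dt = 0 with y > 0: 0.0077x* = 0.2, so x* = 26.
Substitute into dx/dt = 0: 0.62(1 - 26/39) = 0.0043y*.
The bracket is 0.334, giving y* = 0.207/0.0043 = 48.2.

x* ≈ 26, y* ≈ 48.2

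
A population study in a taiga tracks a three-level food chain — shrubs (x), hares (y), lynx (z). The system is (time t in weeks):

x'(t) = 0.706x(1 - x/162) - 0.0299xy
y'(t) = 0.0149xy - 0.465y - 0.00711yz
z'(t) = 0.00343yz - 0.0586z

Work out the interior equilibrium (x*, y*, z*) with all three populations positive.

x* ≈ 44.8, y* ≈ 17.1, z* ≈ 28.5

From dz/dt = 0: 0.00343y* = 0.0586, so y* = 17.1.
From dx/dt = 0: 0.706(1 - x*/162) = 0.0299·17.1, giving x* = 162·(1 - 0.724) = 44.8.
From dy/dt = 0: 0.0149·44.8 - 0.465 = 0.00711z*, so z* = 0.202/0.00711 = 28.5.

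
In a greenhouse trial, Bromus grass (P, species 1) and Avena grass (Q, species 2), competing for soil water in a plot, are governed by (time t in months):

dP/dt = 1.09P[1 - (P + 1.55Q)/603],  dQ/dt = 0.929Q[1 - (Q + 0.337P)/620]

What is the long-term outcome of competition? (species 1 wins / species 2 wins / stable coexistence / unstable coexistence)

Compare the nullcline intercepts: K1/α12 = 603/1.55 = 389 < K2 = 620; K2/α21 = 620/0.337 = 1840 > K1 = 603.
Since the inequalities point opposite ways, species 2 can invade but species 1 cannot.

species 2 excludes species 1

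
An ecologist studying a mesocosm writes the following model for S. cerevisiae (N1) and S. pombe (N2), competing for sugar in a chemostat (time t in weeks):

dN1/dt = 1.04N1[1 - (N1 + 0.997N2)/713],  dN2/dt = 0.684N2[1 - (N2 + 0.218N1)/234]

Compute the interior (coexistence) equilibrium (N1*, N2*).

N1* ≈ 613, N2* ≈ 100

Setting both brackets to zero gives the nullclines N1 + 0.997N2 = 713 and 0.218N1 + N2 = 234.
Substituting N2 = 234 - 0.218N1 into the first: N1(1 - 0.997·0.218) = 713 - 0.997·234.
So N1* = 480/0.783 = 613, and then N2* = 234 - 0.218·613 = 100.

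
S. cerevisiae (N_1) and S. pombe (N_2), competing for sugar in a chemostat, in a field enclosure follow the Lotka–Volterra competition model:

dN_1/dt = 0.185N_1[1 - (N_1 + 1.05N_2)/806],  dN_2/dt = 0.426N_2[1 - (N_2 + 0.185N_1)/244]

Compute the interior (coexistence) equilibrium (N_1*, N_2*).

Setting both brackets to zero gives the nullclines N_1 + 1.05N_2 = 806 and 0.185N_1 + N_2 = 244.
Substituting N_2 = 244 - 0.185N_1 into the first: N_1(1 - 1.05·0.185) = 806 - 1.05·244.
So N_1* = 550/0.806 = 682, and then N_2* = 244 - 0.185·682 = 118.

N_1* ≈ 682, N_2* ≈ 118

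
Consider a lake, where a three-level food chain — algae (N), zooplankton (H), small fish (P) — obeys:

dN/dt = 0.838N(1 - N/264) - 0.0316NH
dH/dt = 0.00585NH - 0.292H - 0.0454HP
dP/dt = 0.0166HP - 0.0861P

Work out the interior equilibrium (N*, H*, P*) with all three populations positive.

N* ≈ 212, H* ≈ 5.19, P* ≈ 20.9

From dP/dt = 0: 0.0166H* = 0.0861, so H* = 5.19.
From dN/dt = 0: 0.838(1 - N*/264) = 0.0316·5.19, giving N* = 264·(1 - 0.196) = 212.
From dH/dt = 0: 0.00585·212 - 0.292 = 0.0454P*, so P* = 0.95/0.0454 = 20.9.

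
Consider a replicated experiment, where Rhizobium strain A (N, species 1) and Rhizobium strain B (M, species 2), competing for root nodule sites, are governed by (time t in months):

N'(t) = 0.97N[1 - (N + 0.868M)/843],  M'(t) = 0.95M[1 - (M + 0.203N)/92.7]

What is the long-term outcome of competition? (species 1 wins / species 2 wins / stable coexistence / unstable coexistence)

species 1 excludes species 2

Compare the nullcline intercepts: K1/α12 = 843/0.868 = 971 > K2 = 92.7; K2/α21 = 92.7/0.203 = 457 < K1 = 843.
Since the inequalities point opposite ways, species 1 can invade but species 2 cannot.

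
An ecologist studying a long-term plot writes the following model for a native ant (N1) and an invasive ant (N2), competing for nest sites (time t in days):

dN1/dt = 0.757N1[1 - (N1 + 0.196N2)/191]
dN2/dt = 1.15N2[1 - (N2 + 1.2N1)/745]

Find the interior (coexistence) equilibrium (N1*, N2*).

Setting both brackets to zero gives the nullclines N1 + 0.196N2 = 191 and 1.2N1 + N2 = 745.
Substituting N2 = 745 - 1.2N1 into the first: N1(1 - 0.196·1.2) = 191 - 0.196·745.
So N1* = 45/0.765 = 58.8, and then N2* = 745 - 1.2·58.8 = 674.

N1* ≈ 58.8, N2* ≈ 674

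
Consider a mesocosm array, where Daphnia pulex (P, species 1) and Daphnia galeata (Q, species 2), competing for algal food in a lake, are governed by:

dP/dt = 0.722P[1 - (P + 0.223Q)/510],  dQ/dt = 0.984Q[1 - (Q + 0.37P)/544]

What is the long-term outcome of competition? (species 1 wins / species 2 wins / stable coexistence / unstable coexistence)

stable coexistence

Compare the nullcline intercepts: K1/α12 = 510/0.223 = 2290 > K2 = 544; K2/α21 = 544/0.37 = 1470 > K1 = 510.
Since both inequalities hold, each species can invade when rare, so the interior equilibrium is stable.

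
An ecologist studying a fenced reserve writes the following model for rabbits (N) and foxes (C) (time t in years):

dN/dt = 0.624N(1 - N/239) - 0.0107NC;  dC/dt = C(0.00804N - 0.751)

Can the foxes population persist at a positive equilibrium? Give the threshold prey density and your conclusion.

The predator equation gives dC/dt > 0 only when N > 0.751/0.00804 = 93.4.
Without the predator, N → K = 239. Since 239 > 93.4, the predator can invade and persist.

Threshold N = 93.4; K > 93.4, so yes, the predator persists.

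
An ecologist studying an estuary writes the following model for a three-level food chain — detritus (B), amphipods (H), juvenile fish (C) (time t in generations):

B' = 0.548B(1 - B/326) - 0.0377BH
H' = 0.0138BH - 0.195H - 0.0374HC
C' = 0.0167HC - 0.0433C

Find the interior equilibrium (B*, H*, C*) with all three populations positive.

From dC/dt = 0: 0.0167H* = 0.0433, so H* = 2.59.
From dB/dt = 0: 0.548(1 - B*/326) = 0.0377·2.59, giving B* = 326·(1 - 0.178) = 268.
From dH/dt = 0: 0.0138·268 - 0.195 = 0.0374C*, so C* = 3.5/0.0374 = 93.6.

B* ≈ 268, H* ≈ 2.59, C* ≈ 93.6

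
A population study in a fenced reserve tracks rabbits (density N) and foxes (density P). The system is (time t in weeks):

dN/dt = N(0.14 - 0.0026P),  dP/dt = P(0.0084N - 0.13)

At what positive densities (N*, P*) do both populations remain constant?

N* ≈ 15.5, P* ≈ 53.8

Set dP/dt = 0 with P > 0: 0.0084N - 0.13 = 0, so N* = 0.13/0.0084 = 15.5.
Set dN/dt = 0 with N > 0: 0.14 - 0.0026P = 0, so P* = 0.14/0.0026 = 53.8.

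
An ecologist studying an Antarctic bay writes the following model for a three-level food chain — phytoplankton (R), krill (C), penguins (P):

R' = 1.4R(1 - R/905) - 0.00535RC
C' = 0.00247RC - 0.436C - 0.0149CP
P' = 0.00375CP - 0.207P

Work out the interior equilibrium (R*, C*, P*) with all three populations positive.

R* ≈ 714, C* ≈ 55.2, P* ≈ 89.1

From dP/dt = 0: 0.00375C* = 0.207, so C* = 55.2.
From dR/dt = 0: 1.4(1 - R*/905) = 0.00535·55.2, giving R* = 905·(1 - 0.211) = 714.
From dC/dt = 0: 0.00247·714 - 0.436 = 0.0149P*, so P* = 1.33/0.0149 = 89.1.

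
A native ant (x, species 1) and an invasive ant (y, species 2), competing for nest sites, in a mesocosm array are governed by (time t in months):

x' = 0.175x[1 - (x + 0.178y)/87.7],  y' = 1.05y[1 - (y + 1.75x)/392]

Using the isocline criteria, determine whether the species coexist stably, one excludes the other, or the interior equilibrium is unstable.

stable coexistence

Compare the nullcline intercepts: K1/α12 = 87.7/0.178 = 493 > K2 = 392; K2/α21 = 392/1.75 = 224 > K1 = 87.7.
Since both inequalities hold, each species can invade when rare, so the interior equilibrium is stable.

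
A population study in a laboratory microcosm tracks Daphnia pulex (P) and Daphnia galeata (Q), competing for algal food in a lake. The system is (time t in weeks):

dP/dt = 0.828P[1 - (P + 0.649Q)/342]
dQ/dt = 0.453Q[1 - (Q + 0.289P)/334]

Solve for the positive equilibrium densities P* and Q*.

P* ≈ 154, Q* ≈ 289

Setting both brackets to zero gives the nullclines P + 0.649Q = 342 and 0.289P + Q = 334.
Substituting Q = 334 - 0.289P into the first: P(1 - 0.649·0.289) = 342 - 0.649·334.
So P* = 125/0.812 = 154, and then Q* = 334 - 0.289·154 = 289.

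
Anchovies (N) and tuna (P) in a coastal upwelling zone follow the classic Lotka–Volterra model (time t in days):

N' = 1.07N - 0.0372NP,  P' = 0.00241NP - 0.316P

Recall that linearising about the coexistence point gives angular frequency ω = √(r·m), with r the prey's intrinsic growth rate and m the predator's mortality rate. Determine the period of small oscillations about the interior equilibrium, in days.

Here r = 1.07 and m = 0.316, so r·m = 0.338.
ω = √0.338 = 0.581 per day, hence T = 2π/ω ≈ 10.8 days.

T ≈ 10.8 days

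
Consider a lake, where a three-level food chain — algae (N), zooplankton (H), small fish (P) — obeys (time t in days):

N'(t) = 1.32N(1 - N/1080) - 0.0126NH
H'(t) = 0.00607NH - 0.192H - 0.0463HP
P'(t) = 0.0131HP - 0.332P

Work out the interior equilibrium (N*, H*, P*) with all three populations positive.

From dP/dt = 0: 0.0131H* = 0.332, so H* = 25.3.
From dN/dt = 0: 1.32(1 - N*/1080) = 0.0126·25.3, giving N* = 1080·(1 - 0.242) = 819.
From dH/dt = 0: 0.00607·819 - 0.192 = 0.0463P*, so P* = 4.78/0.0463 = 103.

N* ≈ 819, H* ≈ 25.3, P* ≈ 103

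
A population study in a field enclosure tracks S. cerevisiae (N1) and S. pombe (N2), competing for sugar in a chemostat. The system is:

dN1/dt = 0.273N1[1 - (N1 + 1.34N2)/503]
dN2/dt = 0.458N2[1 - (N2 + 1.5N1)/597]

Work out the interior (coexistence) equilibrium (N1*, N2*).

N1* ≈ 294, N2* ≈ 156

Setting both brackets to zero gives the nullclines N1 + 1.34N2 = 503 and 1.5N1 + N2 = 597.
Substituting N2 = 597 - 1.5N1 into the first: N1(1 - 1.34·1.5) = 503 - 1.34·597.
So N1* = -297/-1.01 = 294, and then N2* = 597 - 1.5·294 = 156.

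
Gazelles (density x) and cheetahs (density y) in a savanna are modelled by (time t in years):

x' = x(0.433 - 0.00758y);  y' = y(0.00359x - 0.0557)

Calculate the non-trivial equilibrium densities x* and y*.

x* ≈ 15.5, y* ≈ 57.1

Set dy/dt = 0 with y > 0: 0.00359x - 0.0557 = 0, so x* = 0.0557/0.00359 = 15.5.
Set dx/dt = 0 with x > 0: 0.433 - 0.00758y = 0, so y* = 0.433/0.00758 = 57.1.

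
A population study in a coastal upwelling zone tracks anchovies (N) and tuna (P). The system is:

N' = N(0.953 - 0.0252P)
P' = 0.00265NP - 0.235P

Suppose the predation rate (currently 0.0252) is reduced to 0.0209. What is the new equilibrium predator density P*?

P* ≈ 45.6

At the interior fixed point, setting dN/dt = 0 with N > 0 fixes P* = (prey growth rate)/(NP coefficient) — independent of the other coefficients.
With the change, P* = 0.953/0.0209 = 45.6; it rises from 37.8.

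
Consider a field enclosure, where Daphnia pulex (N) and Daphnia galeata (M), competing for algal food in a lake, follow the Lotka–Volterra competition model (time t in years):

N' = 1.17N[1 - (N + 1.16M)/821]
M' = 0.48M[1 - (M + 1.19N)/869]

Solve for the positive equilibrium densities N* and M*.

N* ≈ 492, M* ≈ 284

Setting both brackets to zero gives the nullclines N + 1.16M = 821 and 1.19N + M = 869.
Substituting M = 869 - 1.19N into the first: N(1 - 1.16·1.19) = 821 - 1.16·869.
So N* = -187/-0.38 = 492, and then M* = 869 - 1.19·492 = 284.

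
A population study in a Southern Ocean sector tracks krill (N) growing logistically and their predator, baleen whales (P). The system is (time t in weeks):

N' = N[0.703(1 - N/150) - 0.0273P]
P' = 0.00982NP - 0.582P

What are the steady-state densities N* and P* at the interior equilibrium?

N* ≈ 59.3, P* ≈ 15.6

From dP/dt = 0 with P > 0: 0.00982N* = 0.582, so N* = 59.3.
Substitute into dN/dt = 0: 0.703(1 - 59.3/150) = 0.0273P*.
The bracket is 0.605, giving P* = 0.425/0.0273 = 15.6.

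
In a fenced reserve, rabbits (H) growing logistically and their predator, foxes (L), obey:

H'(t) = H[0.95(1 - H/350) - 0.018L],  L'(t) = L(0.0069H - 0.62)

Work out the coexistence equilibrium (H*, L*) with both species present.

H* ≈ 89.9, L* ≈ 39.2

From dL/dt = 0 with L > 0: 0.0069H* = 0.62, so H* = 89.9.
Substitute into dH/dt = 0: 0.95(1 - 89.9/350) = 0.018L*.
The bracket is 0.743, giving L* = 0.706/0.018 = 39.2.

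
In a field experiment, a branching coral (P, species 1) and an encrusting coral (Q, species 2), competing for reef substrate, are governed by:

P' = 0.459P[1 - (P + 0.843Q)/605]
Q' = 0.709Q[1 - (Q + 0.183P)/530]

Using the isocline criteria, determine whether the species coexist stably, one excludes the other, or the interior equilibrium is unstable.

stable coexistence

Compare the nullcline intercepts: K1/α12 = 605/0.843 = 718 > K2 = 530; K2/α21 = 530/0.183 = 2900 > K1 = 605.
Since both inequalities hold, each species can invade when rare, so the interior equilibrium is stable.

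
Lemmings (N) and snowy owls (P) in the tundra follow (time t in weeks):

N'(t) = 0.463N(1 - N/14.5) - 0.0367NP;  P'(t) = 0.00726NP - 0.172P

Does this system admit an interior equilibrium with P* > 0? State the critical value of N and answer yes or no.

Threshold N = 23.7; K < 23.7, so no, the predator goes extinct.

The predator equation gives dP/dt > 0 only when N > 0.172/0.00726 = 23.7.
Without the predator, N → K = 14.5. Since 14.5 < 23.7, the predator cannot invade.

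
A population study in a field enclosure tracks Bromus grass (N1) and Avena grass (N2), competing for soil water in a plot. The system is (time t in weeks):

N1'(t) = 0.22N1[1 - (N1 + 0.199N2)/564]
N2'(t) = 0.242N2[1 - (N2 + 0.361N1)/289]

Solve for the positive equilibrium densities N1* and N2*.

N1* ≈ 546, N2* ≈ 92

Setting both brackets to zero gives the nullclines N1 + 0.199N2 = 564 and 0.361N1 + N2 = 289.
Substituting N2 = 289 - 0.361N1 into the first: N1(1 - 0.199·0.361) = 564 - 0.199·289.
So N1* = 506/0.928 = 546, and then N2* = 289 - 0.361·546 = 92.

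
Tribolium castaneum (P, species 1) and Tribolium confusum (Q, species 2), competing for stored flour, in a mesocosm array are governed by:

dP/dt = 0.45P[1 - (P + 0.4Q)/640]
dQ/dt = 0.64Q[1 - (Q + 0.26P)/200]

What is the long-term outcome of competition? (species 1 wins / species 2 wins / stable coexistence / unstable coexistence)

Compare the nullcline intercepts: K1/α12 = 640/0.4 = 1600 > K2 = 200; K2/α21 = 200/0.26 = 769 > K1 = 640.
Since both inequalities hold, each species can invade when rare, so the interior equilibrium is stable.

stable coexistence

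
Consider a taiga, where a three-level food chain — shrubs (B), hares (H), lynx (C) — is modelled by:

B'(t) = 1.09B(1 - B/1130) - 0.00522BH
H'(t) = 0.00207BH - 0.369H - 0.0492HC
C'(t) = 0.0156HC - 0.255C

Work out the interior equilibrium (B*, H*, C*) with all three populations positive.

B* ≈ 1040, H* ≈ 16.3, C* ≈ 36.3

From dC/dt = 0: 0.0156H* = 0.255, so H* = 16.3.
From dB/dt = 0: 1.09(1 - B*/1130) = 0.00522·16.3, giving B* = 1130·(1 - 0.0783) = 1040.
From dH/dt = 0: 0.00207·1040 - 0.369 = 0.0492C*, so C* = 1.79/0.0492 = 36.3.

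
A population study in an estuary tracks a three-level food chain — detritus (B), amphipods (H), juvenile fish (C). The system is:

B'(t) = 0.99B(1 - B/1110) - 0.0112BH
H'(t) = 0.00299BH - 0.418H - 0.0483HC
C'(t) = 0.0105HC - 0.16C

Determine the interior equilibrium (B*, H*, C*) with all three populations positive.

From dC/dt = 0: 0.0105H* = 0.16, so H* = 15.2.
From dB/dt = 0: 0.99(1 - B*/1110) = 0.0112·15.2, giving B* = 1110·(1 - 0.172) = 919.
From dH/dt = 0: 0.00299·919 - 0.418 = 0.0483C*, so C* = 2.33/0.0483 = 48.2.

B* ≈ 919, H* ≈ 15.2, C* ≈ 48.2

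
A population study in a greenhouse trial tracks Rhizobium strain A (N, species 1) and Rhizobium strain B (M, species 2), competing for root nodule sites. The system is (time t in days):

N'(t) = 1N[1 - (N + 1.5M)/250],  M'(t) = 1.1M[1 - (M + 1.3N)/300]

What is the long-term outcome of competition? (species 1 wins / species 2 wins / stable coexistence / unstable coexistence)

Compare the nullcline intercepts: K1/α12 = 250/1.5 = 167 < K2 = 300; K2/α21 = 300/1.3 = 231 < K1 = 250.
Since both are reversed, neither can invade when rare; the interior point is a saddle.

unstable coexistence (outcome depends on initial conditions)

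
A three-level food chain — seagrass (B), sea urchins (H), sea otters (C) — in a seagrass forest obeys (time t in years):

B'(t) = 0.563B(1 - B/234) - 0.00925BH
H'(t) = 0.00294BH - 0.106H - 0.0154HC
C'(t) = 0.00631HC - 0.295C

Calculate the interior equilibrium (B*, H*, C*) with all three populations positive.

From dC/dt = 0: 0.00631H* = 0.295, so H* = 46.8.
From dB/dt = 0: 0.563(1 - B*/234) = 0.00925·46.8, giving B* = 234·(1 - 0.768) = 54.3.
From dH/dt = 0: 0.00294·54.3 - 0.106 = 0.0154C*, so C* = 0.0535/0.0154 = 3.48.

B* ≈ 54.3, H* ≈ 46.8, C* ≈ 3.48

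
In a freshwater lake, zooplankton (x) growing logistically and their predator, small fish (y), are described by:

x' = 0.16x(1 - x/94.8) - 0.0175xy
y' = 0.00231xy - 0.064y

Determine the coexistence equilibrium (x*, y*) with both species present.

From dy/dt = 0 with y > 0: 0.00231x* = 0.064, so x* = 27.7.
Substitute into dx/dt = 0: 0.16(1 - 27.7/94.8) = 0.0175y*.
The bracket is 0.708, giving y* = 0.113/0.0175 = 6.47.

x* ≈ 27.7, y* ≈ 6.47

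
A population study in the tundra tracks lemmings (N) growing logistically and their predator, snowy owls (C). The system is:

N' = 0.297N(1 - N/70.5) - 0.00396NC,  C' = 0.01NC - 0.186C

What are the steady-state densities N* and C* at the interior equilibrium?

N* ≈ 18.6, C* ≈ 55.2

From dC/dt = 0 with C > 0: 0.01N* = 0.186, so N* = 18.6.
Substitute into dN/dt = 0: 0.297(1 - 18.6/70.5) = 0.00396C*.
The bracket is 0.736, giving C* = 0.219/0.00396 = 55.2.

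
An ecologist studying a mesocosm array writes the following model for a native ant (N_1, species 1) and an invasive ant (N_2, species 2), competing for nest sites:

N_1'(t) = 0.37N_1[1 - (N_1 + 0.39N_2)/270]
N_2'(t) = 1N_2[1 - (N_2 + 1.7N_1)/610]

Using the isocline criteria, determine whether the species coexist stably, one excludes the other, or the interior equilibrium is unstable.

stable coexistence

Compare the nullcline intercepts: K1/α12 = 270/0.39 = 692 > K2 = 610; K2/α21 = 610/1.7 = 359 > K1 = 270.
Since both inequalities hold, each species can invade when rare, so the interior equilibrium is stable.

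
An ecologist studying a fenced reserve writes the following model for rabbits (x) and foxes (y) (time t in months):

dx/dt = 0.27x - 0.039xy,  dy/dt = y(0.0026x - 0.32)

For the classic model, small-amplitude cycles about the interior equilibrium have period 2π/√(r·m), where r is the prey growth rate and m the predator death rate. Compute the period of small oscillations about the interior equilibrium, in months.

Here r = 0.27 and m = 0.32, so r·m = 0.0864.
ω = √0.0864 = 0.294 per month, hence T = 2π/ω ≈ 21.4 months.

T ≈ 21.4 months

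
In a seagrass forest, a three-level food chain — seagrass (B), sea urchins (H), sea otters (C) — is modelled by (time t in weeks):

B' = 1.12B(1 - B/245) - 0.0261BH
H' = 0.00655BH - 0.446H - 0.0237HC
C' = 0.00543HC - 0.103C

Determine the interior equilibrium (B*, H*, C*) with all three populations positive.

From dC/dt = 0: 0.00543H* = 0.103, so H* = 19.
From dB/dt = 0: 1.12(1 - B*/245) = 0.0261·19, giving B* = 245·(1 - 0.442) = 137.
From dH/dt = 0: 0.00655·137 - 0.446 = 0.0237C*, so C* = 0.449/0.0237 = 19.

B* ≈ 137, H* ≈ 19, C* ≈ 19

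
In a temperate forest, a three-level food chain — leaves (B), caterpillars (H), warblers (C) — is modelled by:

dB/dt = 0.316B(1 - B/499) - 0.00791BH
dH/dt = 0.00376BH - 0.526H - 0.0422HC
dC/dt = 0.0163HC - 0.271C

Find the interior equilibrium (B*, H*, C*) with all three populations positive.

B* ≈ 291, H* ≈ 16.6, C* ≈ 13.5

From dC/dt = 0: 0.0163H* = 0.271, so H* = 16.6.
From dB/dt = 0: 0.316(1 - B*/499) = 0.00791·16.6, giving B* = 499·(1 - 0.416) = 291.
From dH/dt = 0: 0.00376·291 - 0.526 = 0.0422C*, so C* = 0.569/0.0422 = 13.5.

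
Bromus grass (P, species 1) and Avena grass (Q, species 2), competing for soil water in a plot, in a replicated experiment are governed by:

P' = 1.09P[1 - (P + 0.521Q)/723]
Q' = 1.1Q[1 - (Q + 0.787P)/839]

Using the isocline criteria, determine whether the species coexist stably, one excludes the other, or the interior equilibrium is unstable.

Compare the nullcline intercepts: K1/α12 = 723/0.521 = 1390 > K2 = 839; K2/α21 = 839/0.787 = 1070 > K1 = 723.
Since both inequalities hold, each species can invade when rare, so the interior equilibrium is stable.

stable coexistence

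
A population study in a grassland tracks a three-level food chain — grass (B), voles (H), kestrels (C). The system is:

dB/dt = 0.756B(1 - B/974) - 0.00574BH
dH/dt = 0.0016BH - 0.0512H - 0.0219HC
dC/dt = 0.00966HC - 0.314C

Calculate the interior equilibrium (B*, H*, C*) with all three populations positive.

From dC/dt = 0: 0.00966H* = 0.314, so H* = 32.5.
From dB/dt = 0: 0.756(1 - B*/974) = 0.00574·32.5, giving B* = 974·(1 - 0.247) = 734.
From dH/dt = 0: 0.0016·734 - 0.0512 = 0.0219C*, so C* = 1.12/0.0219 = 51.3.

B* ≈ 734, H* ≈ 32.5, C* ≈ 51.3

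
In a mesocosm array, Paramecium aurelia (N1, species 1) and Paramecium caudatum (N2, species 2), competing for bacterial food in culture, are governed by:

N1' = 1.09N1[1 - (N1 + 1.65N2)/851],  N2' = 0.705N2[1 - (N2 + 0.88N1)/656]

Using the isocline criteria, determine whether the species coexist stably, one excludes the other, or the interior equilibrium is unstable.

Compare the nullcline intercepts: K1/α12 = 851/1.65 = 516 < K2 = 656; K2/α21 = 656/0.88 = 745 < K1 = 851.
Since both are reversed, neither can invade when rare; the interior point is a saddle.

unstable coexistence (outcome depends on initial conditions)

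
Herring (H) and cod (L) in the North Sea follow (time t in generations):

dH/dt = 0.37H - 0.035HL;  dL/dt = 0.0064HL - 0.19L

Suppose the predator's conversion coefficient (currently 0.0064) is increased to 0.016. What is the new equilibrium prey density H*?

H* ≈ 11.9

At the interior fixed point, setting dL/dt = 0 with L > 0 fixes H* = (predator death rate)/(HL coefficient) — independent of the other coefficients.
With the change, H* = 0.19/0.016 = 11.9; it falls from 29.7.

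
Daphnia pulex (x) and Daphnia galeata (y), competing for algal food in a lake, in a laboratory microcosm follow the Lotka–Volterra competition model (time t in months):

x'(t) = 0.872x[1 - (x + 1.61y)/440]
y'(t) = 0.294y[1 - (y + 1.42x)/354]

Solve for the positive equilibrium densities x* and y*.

x* ≈ 101, y* ≈ 211

Setting both brackets to zero gives the nullclines x + 1.61y = 440 and 1.42x + y = 354.
Substituting y = 354 - 1.42x into the first: x(1 - 1.61·1.42) = 440 - 1.61·354.
So x* = -130/-1.29 = 101, and then y* = 354 - 1.42·101 = 211.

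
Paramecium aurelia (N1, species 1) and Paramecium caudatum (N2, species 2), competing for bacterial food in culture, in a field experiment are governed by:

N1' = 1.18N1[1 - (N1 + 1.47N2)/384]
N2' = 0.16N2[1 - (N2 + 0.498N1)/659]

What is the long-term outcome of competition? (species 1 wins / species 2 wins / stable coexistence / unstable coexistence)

Compare the nullcline intercepts: K1/α12 = 384/1.47 = 261 < K2 = 659; K2/α21 = 659/0.498 = 1320 > K1 = 384.
Since the inequalities point opposite ways, species 2 can invade but species 1 cannot.

species 2 excludes species 1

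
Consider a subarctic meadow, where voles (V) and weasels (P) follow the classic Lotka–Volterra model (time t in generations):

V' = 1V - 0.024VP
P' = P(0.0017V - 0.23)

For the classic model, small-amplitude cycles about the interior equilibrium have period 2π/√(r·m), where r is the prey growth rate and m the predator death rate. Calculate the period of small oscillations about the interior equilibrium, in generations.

T ≈ 13.1 generations

Here r = 1 and m = 0.23, so r·m = 0.23.
ω = √0.23 = 0.48 per generation, hence T = 2π/ω ≈ 13.1 generations.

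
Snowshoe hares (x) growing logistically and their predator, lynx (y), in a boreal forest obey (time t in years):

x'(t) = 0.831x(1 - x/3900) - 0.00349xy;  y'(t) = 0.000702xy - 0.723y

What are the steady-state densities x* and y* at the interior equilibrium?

From dy/dt = 0 with y > 0: 0.000702x* = 0.723, so x* = 1030.
Substitute into dx/dt = 0: 0.831(1 - 1030/3900) = 0.00349y*.
The bracket is 0.736, giving y* = 0.612/0.00349 = 175.

x* ≈ 1030, y* ≈ 175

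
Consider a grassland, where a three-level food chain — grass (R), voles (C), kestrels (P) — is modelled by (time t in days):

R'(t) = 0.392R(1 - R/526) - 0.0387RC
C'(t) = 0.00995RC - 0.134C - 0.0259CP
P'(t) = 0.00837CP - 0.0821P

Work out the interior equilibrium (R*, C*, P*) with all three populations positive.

R* ≈ 16.6, C* ≈ 9.81, P* ≈ 1.22

From dP/dt = 0: 0.00837C* = 0.0821, so C* = 9.81.
From dR/dt = 0: 0.392(1 - R*/526) = 0.0387·9.81, giving R* = 526·(1 - 0.968) = 16.6.
From dC/dt = 0: 0.00995·16.6 - 0.134 = 0.0259P*, so P* = 0.0315/0.0259 = 1.22.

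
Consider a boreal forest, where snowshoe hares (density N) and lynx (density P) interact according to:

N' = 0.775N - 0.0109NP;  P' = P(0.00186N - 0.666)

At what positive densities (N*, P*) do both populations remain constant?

Set dP/dt = 0 with P > 0: 0.00186N - 0.666 = 0, so N* = 0.666/0.00186 = 358.
Set dN/dt = 0 with N > 0: 0.775 - 0.0109P = 0, so P* = 0.775/0.0109 = 71.1.

N* ≈ 358, P* ≈ 71.1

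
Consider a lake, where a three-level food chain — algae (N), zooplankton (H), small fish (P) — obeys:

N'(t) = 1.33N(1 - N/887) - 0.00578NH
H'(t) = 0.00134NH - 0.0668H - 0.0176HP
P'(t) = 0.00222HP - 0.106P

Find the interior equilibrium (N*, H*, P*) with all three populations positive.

N* ≈ 703, H* ≈ 47.7, P* ≈ 49.7

From dP/dt = 0: 0.00222H* = 0.106, so H* = 47.7.
From dN/dt = 0: 1.33(1 - N*/887) = 0.00578·47.7, giving N* = 887·(1 - 0.208) = 703.
From dH/dt = 0: 0.00134·703 - 0.0668 = 0.0176P*, so P* = 0.875/0.0176 = 49.7.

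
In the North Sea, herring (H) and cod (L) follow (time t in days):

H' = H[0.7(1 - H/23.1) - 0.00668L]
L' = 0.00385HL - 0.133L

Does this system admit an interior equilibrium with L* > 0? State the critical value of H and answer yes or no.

Threshold H = 34.5; K < 34.5, so no, the predator goes extinct.

The predator equation gives dL/dt > 0 only when H > 0.133/0.00385 = 34.5.
Without the predator, H → K = 23.1. Since 23.1 < 34.5, the predator cannot invade.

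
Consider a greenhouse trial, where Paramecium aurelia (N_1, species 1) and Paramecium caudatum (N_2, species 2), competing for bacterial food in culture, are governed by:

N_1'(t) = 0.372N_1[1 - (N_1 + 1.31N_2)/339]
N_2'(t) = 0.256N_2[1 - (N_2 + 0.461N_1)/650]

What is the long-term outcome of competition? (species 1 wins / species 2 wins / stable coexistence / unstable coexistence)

species 2 excludes species 1

Compare the nullcline intercepts: K1/α12 = 339/1.31 = 259 < K2 = 650; K2/α21 = 650/0.461 = 1410 > K1 = 339.
Since the inequalities point opposite ways, species 2 can invade but species 1 cannot.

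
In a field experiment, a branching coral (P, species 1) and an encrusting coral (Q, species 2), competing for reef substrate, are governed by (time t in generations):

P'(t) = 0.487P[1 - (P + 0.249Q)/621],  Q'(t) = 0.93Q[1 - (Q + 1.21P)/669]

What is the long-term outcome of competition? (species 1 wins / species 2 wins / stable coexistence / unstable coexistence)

species 1 excludes species 2

Compare the nullcline intercepts: K1/α12 = 621/0.249 = 2490 > K2 = 669; K2/α21 = 669/1.21 = 553 < K1 = 621.
Since the inequalities point opposite ways, species 1 can invade but species 2 cannot.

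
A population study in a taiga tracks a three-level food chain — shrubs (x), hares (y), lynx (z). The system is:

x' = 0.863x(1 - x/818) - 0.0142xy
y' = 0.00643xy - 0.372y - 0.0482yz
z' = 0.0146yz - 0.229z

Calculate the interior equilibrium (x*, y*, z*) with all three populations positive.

x* ≈ 607, y* ≈ 15.7, z* ≈ 73.2

From dz/dt = 0: 0.0146y* = 0.229, so y* = 15.7.
From dx/dt = 0: 0.863(1 - x*/818) = 0.0142·15.7, giving x* = 818·(1 - 0.258) = 607.
From dy/dt = 0: 0.00643·607 - 0.372 = 0.0482z*, so z* = 3.53/0.0482 = 73.2.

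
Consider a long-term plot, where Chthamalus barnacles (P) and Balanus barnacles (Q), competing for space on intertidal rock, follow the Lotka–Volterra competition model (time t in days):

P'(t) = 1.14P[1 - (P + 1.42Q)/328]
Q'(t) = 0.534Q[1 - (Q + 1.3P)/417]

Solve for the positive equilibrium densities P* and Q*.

Setting both brackets to zero gives the nullclines P + 1.42Q = 328 and 1.3P + Q = 417.
Substituting Q = 417 - 1.3P into the first: P(1 - 1.42·1.3) = 328 - 1.42·417.
So P* = -264/-0.846 = 312, and then Q* = 417 - 1.3·312 = 11.1.

P* ≈ 312, Q* ≈ 11.1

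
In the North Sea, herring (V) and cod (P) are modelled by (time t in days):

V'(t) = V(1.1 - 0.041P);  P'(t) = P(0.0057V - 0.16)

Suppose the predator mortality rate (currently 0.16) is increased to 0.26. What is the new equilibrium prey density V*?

V* ≈ 45.6

At the interior fixed point, setting dP/dt = 0 with P > 0 fixes V* = (predator death rate)/(VP coefficient) — independent of the other coefficients.
With the change, V* = 0.26/0.0057 = 45.6; it rises from 28.1.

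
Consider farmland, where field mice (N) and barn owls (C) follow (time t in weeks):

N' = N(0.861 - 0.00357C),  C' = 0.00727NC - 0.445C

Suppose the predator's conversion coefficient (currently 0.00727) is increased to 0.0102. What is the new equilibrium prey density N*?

N* ≈ 43.6

At the interior fixed point, setting dC/dt = 0 with C > 0 fixes N* = (predator death rate)/(NC coefficient) — independent of the other coefficients.
With the change, N* = 0.445/0.0102 = 43.6; it falls from 61.2.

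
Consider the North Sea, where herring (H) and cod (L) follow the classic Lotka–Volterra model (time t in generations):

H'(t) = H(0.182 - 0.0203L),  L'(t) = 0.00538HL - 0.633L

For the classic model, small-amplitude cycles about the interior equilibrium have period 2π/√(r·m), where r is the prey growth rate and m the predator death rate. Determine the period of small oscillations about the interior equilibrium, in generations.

T ≈ 18.5 generations

Here r = 0.182 and m = 0.633, so r·m = 0.115.
ω = √0.115 = 0.339 per generation, hence T = 2π/ω ≈ 18.5 generations.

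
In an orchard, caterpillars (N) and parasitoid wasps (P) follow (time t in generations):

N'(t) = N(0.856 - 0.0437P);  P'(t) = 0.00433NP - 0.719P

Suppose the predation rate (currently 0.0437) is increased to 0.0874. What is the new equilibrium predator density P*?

P* ≈ 9.79

At the interior fixed point, setting dN/dt = 0 with N > 0 fixes P* = (prey growth rate)/(NP coefficient) — independent of the other coefficients.
With the change, P* = 0.856/0.0874 = 9.79; it falls from 19.6.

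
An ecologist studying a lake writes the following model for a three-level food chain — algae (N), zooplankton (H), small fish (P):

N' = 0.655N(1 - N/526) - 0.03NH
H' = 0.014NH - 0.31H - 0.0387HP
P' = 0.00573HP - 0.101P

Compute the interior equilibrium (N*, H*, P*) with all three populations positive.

N* ≈ 101, H* ≈ 17.6, P* ≈ 28.7

From dP/dt = 0: 0.00573H* = 0.101, so H* = 17.6.
From dN/dt = 0: 0.655(1 - N*/526) = 0.03·17.6, giving N* = 526·(1 - 0.807) = 101.
From dH/dt = 0: 0.014·101 - 0.31 = 0.0387P*, so P* = 1.11/0.0387 = 28.7.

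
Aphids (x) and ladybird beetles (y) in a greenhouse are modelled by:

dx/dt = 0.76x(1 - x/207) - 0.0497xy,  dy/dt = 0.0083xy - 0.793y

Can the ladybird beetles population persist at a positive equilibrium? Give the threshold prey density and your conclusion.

Threshold x = 95.5; K > 95.5, so yes, the predator persists.

The predator equation gives dy/dt > 0 only when x > 0.793/0.0083 = 95.5.
Without the predator, x → K = 207. Since 207 > 95.5, the predator can invade and persist.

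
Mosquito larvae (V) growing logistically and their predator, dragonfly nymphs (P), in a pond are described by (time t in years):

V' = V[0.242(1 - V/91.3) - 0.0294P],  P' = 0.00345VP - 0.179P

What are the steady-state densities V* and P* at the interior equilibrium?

V* ≈ 51.9, P* ≈ 3.55

From dP/dt = 0 with P > 0: 0.00345V* = 0.179, so V* = 51.9.
Substitute into dV/dt = 0: 0.242(1 - 51.9/91.3) = 0.0294P*.
The bracket is 0.432, giving P* = 0.104/0.0294 = 3.55.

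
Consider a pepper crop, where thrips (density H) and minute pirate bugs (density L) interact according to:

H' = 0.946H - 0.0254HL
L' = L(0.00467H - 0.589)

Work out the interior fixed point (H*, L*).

H* ≈ 126, L* ≈ 37.2

Set dL/dt = 0 with L > 0: 0.00467H - 0.589 = 0, so H* = 0.589/0.00467 = 126.
Set dH/dt = 0 with H > 0: 0.946 - 0.0254L = 0, so L* = 0.946/0.0254 = 37.2.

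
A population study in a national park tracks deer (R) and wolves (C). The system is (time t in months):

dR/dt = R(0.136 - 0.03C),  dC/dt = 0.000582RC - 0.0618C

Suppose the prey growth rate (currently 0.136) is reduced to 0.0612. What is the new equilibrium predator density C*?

At the interior fixed point, setting dR/dt = 0 with R > 0 fixes C* = (prey growth rate)/(RC coefficient) — independent of the other coefficients.
With the change, C* = 0.0612/0.03 = 2.04; it falls from 4.53.

C* ≈ 2.04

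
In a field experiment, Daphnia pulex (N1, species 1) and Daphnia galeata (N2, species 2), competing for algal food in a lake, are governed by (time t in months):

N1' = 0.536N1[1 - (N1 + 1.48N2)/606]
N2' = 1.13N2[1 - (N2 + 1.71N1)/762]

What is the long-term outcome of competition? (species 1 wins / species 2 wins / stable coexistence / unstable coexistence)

unstable coexistence (outcome depends on initial conditions)

Compare the nullcline intercepts: K1/α12 = 606/1.48 = 409 < K2 = 762; K2/α21 = 762/1.71 = 446 < K1 = 606.
Since both are reversed, neither can invade when rare; the interior point is a saddle.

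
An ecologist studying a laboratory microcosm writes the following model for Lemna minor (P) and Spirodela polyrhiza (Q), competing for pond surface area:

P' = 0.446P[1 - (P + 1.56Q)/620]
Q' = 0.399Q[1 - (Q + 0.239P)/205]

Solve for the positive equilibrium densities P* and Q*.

Setting both brackets to zero gives the nullclines P + 1.56Q = 620 and 0.239P + Q = 205.
Substituting Q = 205 - 0.239P into the first: P(1 - 1.56·0.239) = 620 - 1.56·205.
So P* = 300/0.627 = 479, and then Q* = 205 - 0.239·479 = 90.6.

P* ≈ 479, Q* ≈ 90.6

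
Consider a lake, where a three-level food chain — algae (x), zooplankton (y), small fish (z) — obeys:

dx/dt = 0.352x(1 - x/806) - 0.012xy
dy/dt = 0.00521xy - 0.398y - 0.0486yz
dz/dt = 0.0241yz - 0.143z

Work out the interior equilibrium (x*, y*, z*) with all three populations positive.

x* ≈ 643, y* ≈ 5.93, z* ≈ 60.7

From dz/dt = 0: 0.0241y* = 0.143, so y* = 5.93.
From dx/dt = 0: 0.352(1 - x*/806) = 0.012·5.93, giving x* = 806·(1 - 0.202) = 643.
From dy/dt = 0: 0.00521·643 - 0.398 = 0.0486z*, so z* = 2.95/0.0486 = 60.7.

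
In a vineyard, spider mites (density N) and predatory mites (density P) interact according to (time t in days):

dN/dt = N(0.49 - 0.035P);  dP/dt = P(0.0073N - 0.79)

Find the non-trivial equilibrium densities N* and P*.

Set dP/dt = 0 with P > 0: 0.0073N - 0.79 = 0, so N* = 0.79/0.0073 = 108.
Set dN/dt = 0 with N > 0: 0.49 - 0.035P = 0, so P* = 0.49/0.035 = 14.

N* ≈ 108, P* ≈ 14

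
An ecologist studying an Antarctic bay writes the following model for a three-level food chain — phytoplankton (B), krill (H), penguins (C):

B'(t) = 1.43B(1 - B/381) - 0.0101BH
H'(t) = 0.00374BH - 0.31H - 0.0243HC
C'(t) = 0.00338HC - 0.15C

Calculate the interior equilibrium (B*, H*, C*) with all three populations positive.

From dC/dt = 0: 0.00338H* = 0.15, so H* = 44.4.
From dB/dt = 0: 1.43(1 - B*/381) = 0.0101·44.4, giving B* = 381·(1 - 0.313) = 262.
From dH/dt = 0: 0.00374·262 - 0.31 = 0.0243C*, so C* = 0.668/0.0243 = 27.5.

B* ≈ 262, H* ≈ 44.4, C* ≈ 27.5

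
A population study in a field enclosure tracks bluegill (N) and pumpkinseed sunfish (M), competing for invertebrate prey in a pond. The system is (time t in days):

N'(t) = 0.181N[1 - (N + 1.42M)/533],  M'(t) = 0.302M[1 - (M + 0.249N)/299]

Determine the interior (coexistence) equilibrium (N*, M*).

N* ≈ 168, M* ≈ 257

Setting both brackets to zero gives the nullclines N + 1.42M = 533 and 0.249N + M = 299.
Substituting M = 299 - 0.249N into the first: N(1 - 1.42·0.249) = 533 - 1.42·299.
So N* = 108/0.646 = 168, and then M* = 299 - 0.249·168 = 257.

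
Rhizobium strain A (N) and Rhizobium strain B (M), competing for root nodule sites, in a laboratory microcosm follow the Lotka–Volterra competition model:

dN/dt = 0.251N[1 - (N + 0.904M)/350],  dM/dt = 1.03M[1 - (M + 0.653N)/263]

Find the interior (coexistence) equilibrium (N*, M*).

Setting both brackets to zero gives the nullclines N + 0.904M = 350 and 0.653N + M = 263.
Substituting M = 263 - 0.653N into the first: N(1 - 0.904·0.653) = 350 - 0.904·263.
So N* = 112/0.41 = 274, and then M* = 263 - 0.653·274 = 84.1.

N* ≈ 274, M* ≈ 84.1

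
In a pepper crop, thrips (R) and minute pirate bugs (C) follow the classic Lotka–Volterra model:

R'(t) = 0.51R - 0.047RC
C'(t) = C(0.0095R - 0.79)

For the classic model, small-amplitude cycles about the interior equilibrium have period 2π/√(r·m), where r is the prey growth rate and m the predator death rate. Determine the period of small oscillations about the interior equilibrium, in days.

Here r = 0.51 and m = 0.79, so r·m = 0.403.
ω = √0.403 = 0.635 per day, hence T = 2π/ω ≈ 9.9 days.

T ≈ 9.9 days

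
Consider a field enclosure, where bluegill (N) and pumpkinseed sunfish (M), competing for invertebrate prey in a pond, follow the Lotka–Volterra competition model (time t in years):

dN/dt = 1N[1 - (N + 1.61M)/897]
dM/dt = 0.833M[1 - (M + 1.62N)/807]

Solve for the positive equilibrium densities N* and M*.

N* ≈ 250, M* ≈ 402

Setting both brackets to zero gives the nullclines N + 1.61M = 897 and 1.62N + M = 807.
Substituting M = 807 - 1.62N into the first: N(1 - 1.61·1.62) = 897 - 1.61·807.
So N* = -402/-1.61 = 250, and then M* = 807 - 1.62·250 = 402.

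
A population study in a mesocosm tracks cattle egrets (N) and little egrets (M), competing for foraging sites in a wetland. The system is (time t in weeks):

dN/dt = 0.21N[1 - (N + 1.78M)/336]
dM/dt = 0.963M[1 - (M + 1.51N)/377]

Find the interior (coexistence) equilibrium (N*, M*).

N* ≈ 199, M* ≈ 77.2

Setting both brackets to zero gives the nullclines N + 1.78M = 336 and 1.51N + M = 377.
Substituting M = 377 - 1.51N into the first: N(1 - 1.78·1.51) = 336 - 1.78·377.
So N* = -335/-1.69 = 199, and then M* = 377 - 1.51·199 = 77.2.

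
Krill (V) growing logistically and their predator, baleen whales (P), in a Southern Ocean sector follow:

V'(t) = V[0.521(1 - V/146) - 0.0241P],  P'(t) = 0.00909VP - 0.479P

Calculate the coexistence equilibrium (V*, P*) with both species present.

V* ≈ 52.7, P* ≈ 13.8

From dP/dt = 0 with P > 0: 0.00909V* = 0.479, so V* = 52.7.
Substitute into dV/dt = 0: 0.521(1 - 52.7/146) = 0.0241P*.
The bracket is 0.639, giving P* = 0.333/0.0241 = 13.8.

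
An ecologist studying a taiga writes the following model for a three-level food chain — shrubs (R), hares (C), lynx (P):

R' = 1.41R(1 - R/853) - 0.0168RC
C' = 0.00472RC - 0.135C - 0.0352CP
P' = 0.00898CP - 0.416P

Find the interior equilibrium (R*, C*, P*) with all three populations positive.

R* ≈ 382, C* ≈ 46.3, P* ≈ 47.4

From dP/dt = 0: 0.00898C* = 0.416, so C* = 46.3.
From dR/dt = 0: 1.41(1 - R*/853) = 0.0168·46.3, giving R* = 853·(1 - 0.552) = 382.
From dC/dt = 0: 0.00472·382 - 0.135 = 0.0352P*, so P* = 1.67/0.0352 = 47.4.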